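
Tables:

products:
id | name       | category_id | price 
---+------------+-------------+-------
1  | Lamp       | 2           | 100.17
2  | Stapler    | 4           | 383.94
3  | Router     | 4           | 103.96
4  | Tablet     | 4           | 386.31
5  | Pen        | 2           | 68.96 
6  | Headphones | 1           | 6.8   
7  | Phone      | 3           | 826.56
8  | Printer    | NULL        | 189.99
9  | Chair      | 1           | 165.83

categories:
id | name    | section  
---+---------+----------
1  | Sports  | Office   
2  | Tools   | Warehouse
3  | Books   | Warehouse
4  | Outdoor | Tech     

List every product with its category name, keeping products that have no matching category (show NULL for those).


LEFT JOIN keeps every row from products (the left table); where category_id has no match in categories, the category columns become NULL. Walk through each product:
  - product 1 (Lamp): category_id=2 -> matches Tools
  - product 2 (Stapler): category_id=4 -> matches Outdoor
  - product 3 (Router): category_id=4 -> matches Outdoor
  - product 4 (Tablet): category_id=4 -> matches Outdoor
  - product 5 (Pen): category_id=2 -> matches Tools
  - product 6 (Headphones): category_id=1 -> matches Sports
  - product 7 (Phone): category_id=3 -> matches Books
  - product 8 (Printer): category_id=NULL, no match -> kept with NULL
  - product 9 (Chair): category_id=1 -> matches Sports
All 9 rows appear; 1 has NULL category.

SQL:
SELECT a.name, b.name AS category
FROM products a
LEFT JOIN categories b ON a.category_id = b.id

Result:
name       | category
-----------+---------
Lamp       | Tools   
Stapler    | Outdoor 
Router     | Outdoor 
Tablet     | Outdoor 
Pen        | Tools   
Headphones | Sports  
Phone      | Books   
Printer    | NULL    
Chair      | Sports  


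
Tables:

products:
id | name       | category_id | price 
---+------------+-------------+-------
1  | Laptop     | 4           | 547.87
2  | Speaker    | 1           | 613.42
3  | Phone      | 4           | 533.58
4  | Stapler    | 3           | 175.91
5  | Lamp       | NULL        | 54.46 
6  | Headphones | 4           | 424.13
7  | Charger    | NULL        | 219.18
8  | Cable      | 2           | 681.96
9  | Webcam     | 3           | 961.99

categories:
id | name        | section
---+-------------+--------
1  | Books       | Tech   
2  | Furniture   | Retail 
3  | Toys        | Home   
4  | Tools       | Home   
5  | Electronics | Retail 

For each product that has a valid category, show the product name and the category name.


INNER JOIN keeps only products rows whose category_id matches an id in categories. Walk through each product:
  - product 1 (Laptop): category_id=4 -> matches Tools
  - product 2 (Speaker): category_id=1 -> matches Books
  - product 3 (Phone): category_id=4 -> matches Tools
  - product 4 (Stapler): category_id=3 -> matches Toys
  - product 5 (Lamp): category_id=NULL, no match -> dropped
  - product 6 (Headphones): category_id=4 -> matches Tools
  - product 7 (Charger): category_id=NULL, no match -> dropped
  - product 8 (Cable): category_id=2 -> matches Furniture
  - product 9 (Webcam): category_id=3 -> matches Toys
So 2 of 9 rows are dropped.

SQL:
SELECT a.name, b.name AS category
FROM products a
INNER JOIN categories b ON a.category_id = b.id

Result:
name       | category 
-----------+----------
Laptop     | Tools    
Speaker    | Books    
Phone      | Tools    
Stapler    | Toys     
Headphones | Tools    
Cable      | Furniture
Webcam     | Toys     


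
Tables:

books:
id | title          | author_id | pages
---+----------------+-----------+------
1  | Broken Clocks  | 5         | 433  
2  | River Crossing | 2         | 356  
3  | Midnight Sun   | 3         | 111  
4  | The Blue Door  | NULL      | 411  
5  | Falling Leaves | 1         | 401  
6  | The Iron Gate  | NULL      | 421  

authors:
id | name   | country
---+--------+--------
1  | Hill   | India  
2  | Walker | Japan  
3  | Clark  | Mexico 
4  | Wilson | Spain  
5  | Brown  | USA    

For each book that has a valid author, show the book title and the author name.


INNER JOIN keeps only books rows whose author_id matches an id in authors. Walk through each book:
  - book 1 (Broken Clocks): author_id=5 -> matches Brown
  - book 2 (River Crossing): author_id=2 -> matches Walker
  - book 3 (Midnight Sun): author_id=3 -> matches Clark
  - book 4 (The Blue Door): author_id=NULL, no match -> dropped
  - book 5 (Falling Leaves): author_id=1 -> matches Hill
  - book 6 (The Iron Gate): author_id=NULL, no match -> dropped
So 2 of 6 rows are dropped.

SQL:
SELECT a.title, b.name AS author
FROM books a
INNER JOIN authors b ON a.author_id = b.id

Result:
title          | author
---------------+-------
Broken Clocks  | Brown 
River Crossing | Walker
Midnight Sun   | Clark 
Falling Leaves | Hill  


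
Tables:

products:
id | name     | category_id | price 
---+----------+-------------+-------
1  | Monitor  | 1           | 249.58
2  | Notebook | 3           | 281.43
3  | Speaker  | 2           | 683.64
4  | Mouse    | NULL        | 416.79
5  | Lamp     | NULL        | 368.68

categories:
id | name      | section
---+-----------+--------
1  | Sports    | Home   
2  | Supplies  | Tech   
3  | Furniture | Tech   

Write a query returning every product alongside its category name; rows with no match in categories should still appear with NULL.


LEFT JOIN keeps every row from products (the left table); where category_id has no match in categories, the category columns become NULL. Walk through each product:
  - product 1 (Monitor): category_id=1 -> matches Sports
  - product 2 (Notebook): category_id=3 -> matches Furniture
  - product 3 (Speaker): category_id=2 -> matches Supplies
  - product 4 (Mouse): category_id=NULL, no match -> kept with NULL
  - product 5 (Lamp): category_id=NULL, no match -> kept with NULL
All 5 rows appear; 2 have NULL category.

SQL:
SELECT a.name, b.name AS category
FROM products a
LEFT JOIN categories b ON a.category_id = b.id

Result:
name     | category 
---------+----------
Monitor  | Sports   
Notebook | Furniture
Speaker  | Supplies 
Mouse    | NULL     
Lamp     | NULL     


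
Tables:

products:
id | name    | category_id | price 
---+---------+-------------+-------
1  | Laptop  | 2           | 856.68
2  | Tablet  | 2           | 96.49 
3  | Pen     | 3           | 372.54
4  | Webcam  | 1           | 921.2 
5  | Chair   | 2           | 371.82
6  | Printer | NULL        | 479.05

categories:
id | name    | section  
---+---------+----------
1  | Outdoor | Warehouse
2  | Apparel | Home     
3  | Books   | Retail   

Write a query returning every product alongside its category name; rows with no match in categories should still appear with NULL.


LEFT JOIN keeps every row from products (the left table); where category_id has no match in categories, the category columns become NULL. Walk through each product:
  - product 1 (Laptop): category_id=2 -> matches Apparel
  - product 2 (Tablet): category_id=2 -> matches Apparel
  - product 3 (Pen): category_id=3 -> matches Books
  - product 4 (Webcam): category_id=1 -> matches Outdoor
  - product 5 (Chair): category_id=2 -> matches Apparel
  - product 6 (Printer): category_id=NULL, no match -> kept with NULL
All 6 rows appear; 1 has NULL category.

SQL:
SELECT a.name, b.name AS category
FROM products a
LEFT JOIN categories b ON a.category_id = b.id

Result:
name    | category
--------+---------
Laptop  | Apparel 
Tablet  | Apparel 
Pen     | Books   
Webcam  | Outdoor 
Chair   | Apparel 
Printer | NULL    


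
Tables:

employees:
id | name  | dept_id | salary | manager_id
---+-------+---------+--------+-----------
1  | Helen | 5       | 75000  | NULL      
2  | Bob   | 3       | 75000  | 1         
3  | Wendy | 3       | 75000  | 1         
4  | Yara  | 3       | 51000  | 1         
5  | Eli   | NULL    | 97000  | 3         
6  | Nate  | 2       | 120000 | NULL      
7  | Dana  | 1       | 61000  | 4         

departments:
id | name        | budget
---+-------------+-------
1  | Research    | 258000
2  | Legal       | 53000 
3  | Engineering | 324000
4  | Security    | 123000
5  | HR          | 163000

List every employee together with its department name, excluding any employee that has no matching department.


INNER JOIN keeps only employees rows whose dept_id matches an id in departments. Walk through each employee:
  - employee 1 (Helen): dept_id=5 -> matches HR
  - employee 2 (Bob): dept_id=3 -> matches Engineering
  - employee 3 (Wendy): dept_id=3 -> matches Engineering
  - employee 4 (Yara): dept_id=3 -> matches Engineering
  - employee 5 (Eli): dept_id=NULL, no match -> dropped
  - employee 6 (Nate): dept_id=2 -> matches Legal
  - employee 7 (Dana): dept_id=1 -> matches Research
So 1 of 7 rows is dropped.

SQL:
SELECT a.name, b.name AS department
FROM employees a
INNER JOIN departments b ON a.dept_id = b.id

Result:
name  | department 
------+------------
Helen | HR         
Bob   | Engineering
Wendy | Engineering
Yara  | Engineering
Nate  | Legal      
Dana  | Research   


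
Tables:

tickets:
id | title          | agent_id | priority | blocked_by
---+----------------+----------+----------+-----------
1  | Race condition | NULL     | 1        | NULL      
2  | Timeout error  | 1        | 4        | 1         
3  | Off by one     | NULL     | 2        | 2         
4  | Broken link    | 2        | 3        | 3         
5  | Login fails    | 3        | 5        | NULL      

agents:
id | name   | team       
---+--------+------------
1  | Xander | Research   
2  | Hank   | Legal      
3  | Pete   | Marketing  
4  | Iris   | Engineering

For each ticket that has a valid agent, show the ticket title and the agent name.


INNER JOIN keeps only tickets rows whose agent_id matches an id in agents. Walk through each ticket:
  - ticket 1 (Race condition): agent_id=NULL, no match -> dropped
  - ticket 2 (Timeout error): agent_id=1 -> matches Xander
  - ticket 3 (Off by one): agent_id=NULL, no match -> dropped
  - ticket 4 (Broken link): agent_id=2 -> matches Hank
  - ticket 5 (Login fails): agent_id=3 -> matches Pete
So 2 of 5 rows are dropped.

SQL:
SELECT a.title, b.name AS agent
FROM tickets a
INNER JOIN agents b ON a.agent_id = b.id

Result:
title         | agent 
--------------+-------
Timeout error | Xander
Broken link   | Hank  
Login fails   | Pete  


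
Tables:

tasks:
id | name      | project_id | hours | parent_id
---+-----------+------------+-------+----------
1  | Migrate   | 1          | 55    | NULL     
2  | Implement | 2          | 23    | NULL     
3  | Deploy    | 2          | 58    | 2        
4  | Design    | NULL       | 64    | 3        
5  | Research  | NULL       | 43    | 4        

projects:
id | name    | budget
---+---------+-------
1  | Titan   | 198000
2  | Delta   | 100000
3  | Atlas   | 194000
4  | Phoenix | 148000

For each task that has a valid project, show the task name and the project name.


INNER JOIN keeps only tasks rows whose project_id matches an id in projects. Walk through each task:
  - task 1 (Migrate): project_id=1 -> matches Titan
  - task 2 (Implement): project_id=2 -> matches Delta
  - task 3 (Deploy): project_id=2 -> matches Delta
  - task 4 (Design): project_id=NULL, no match -> dropped
  - task 5 (Research): project_id=NULL, no match -> dropped
So 2 of 5 rows are dropped.

SQL:
SELECT a.name, b.name AS project
FROM tasks a
INNER JOIN projects b ON a.project_id = b.id

Result:
name      | project
----------+--------
Migrate   | Titan  
Implement | Delta  
Deploy    | Delta  


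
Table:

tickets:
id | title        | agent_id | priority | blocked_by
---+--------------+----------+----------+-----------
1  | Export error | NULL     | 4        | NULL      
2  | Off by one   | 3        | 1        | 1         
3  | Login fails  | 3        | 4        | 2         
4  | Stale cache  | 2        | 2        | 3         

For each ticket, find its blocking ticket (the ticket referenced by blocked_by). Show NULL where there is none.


This is a self-join: tickets is joined to a second copy of itself, matching each row's blocked_by to another row's id. Use LEFT JOIN so rows with blocked_by=NULL are kept.
  - ticket 1 (Export error): blocked_by=NULL -> NULL
  - ticket 2 (Off by one): blocked_by=1 -> Export error
  - ticket 3 (Login fails): blocked_by=2 -> Off by one
  - ticket 4 (Stale cache): blocked_by=3 -> Login fails

SQL:
SELECT a.title AS item, b.title AS blocked_by
FROM tickets a
LEFT JOIN tickets b ON a.blocked_by = b.id

Result:
item         | blocked_by  
-------------+-------------
Export error | NULL        
Off by one   | Export error
Login fails  | Off by one  
Stale cache  | Login fails 


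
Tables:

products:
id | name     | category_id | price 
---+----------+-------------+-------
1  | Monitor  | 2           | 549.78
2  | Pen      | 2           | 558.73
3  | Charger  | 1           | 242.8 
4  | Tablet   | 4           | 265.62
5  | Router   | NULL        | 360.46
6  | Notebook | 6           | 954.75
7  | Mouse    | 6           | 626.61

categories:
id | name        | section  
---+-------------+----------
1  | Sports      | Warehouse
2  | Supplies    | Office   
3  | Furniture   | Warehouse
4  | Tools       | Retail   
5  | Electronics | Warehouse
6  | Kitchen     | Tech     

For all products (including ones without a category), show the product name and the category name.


LEFT JOIN keeps every row from products (the left table); where category_id has no match in categories, the category columns become NULL. Walk through each product:
  - product 1 (Monitor): category_id=2 -> matches Supplies
  - product 2 (Pen): category_id=2 -> matches Supplies
  - product 3 (Charger): category_id=1 -> matches Sports
  - product 4 (Tablet): category_id=4 -> matches Tools
  - product 5 (Router): category_id=NULL, no match -> kept with NULL
  - product 6 (Notebook): category_id=6 -> matches Kitchen
  - product 7 (Mouse): category_id=6 -> matches Kitchen
All 7 rows appear; 1 has NULL category.

SQL:
SELECT a.name, b.name AS category
FROM products a
LEFT JOIN categories b ON a.category_id = b.id

Result:
name     | category
---------+---------
Monitor  | Supplies
Pen      | Supplies
Charger  | Sports  
Tablet   | Tools   
Router   | NULL    
Notebook | Kitchen 
Mouse    | Kitchen 


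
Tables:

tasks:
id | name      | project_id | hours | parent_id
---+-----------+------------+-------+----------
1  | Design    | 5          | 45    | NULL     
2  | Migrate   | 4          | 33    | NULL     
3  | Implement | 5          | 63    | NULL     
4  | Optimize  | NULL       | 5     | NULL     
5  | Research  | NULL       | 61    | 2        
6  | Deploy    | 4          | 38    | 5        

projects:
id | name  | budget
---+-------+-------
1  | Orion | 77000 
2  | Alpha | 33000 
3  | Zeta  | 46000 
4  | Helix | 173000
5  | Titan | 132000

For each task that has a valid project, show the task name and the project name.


INNER JOIN keeps only tasks rows whose project_id matches an id in projects. Walk through each task:
  - task 1 (Design): project_id=5 -> matches Titan
  - task 2 (Migrate): project_id=4 -> matches Helix
  - task 3 (Implement): project_id=5 -> matches Titan
  - task 4 (Optimize): project_id=NULL, no match -> dropped
  - task 5 (Research): project_id=NULL, no match -> dropped
  - task 6 (Deploy): project_id=4 -> matches Helix
So 2 of 6 rows are dropped.

SQL:
SELECT a.name, b.name AS project
FROM tasks a
INNER JOIN projects b ON a.project_id = b.id

Result:
name      | project
----------+--------
Design    | Titan  
Migrate   | Helix  
Implement | Titan  
Deploy    | Helix  


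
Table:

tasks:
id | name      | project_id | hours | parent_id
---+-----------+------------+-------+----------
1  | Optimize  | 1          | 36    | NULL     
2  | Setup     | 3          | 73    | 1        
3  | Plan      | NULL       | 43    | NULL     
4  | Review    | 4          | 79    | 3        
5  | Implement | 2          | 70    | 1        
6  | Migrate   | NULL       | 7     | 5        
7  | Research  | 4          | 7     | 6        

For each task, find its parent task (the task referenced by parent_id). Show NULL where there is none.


This is a self-join: tasks is joined to a second copy of itself, matching each row's parent_id to another row's id. Use LEFT JOIN so rows with parent_id=NULL are kept.
  - task 1 (Optimize): parent_id=NULL -> NULL
  - task 2 (Setup): parent_id=1 -> Optimize
  - task 3 (Plan): parent_id=NULL -> NULL
  - task 4 (Review): parent_id=3 -> Plan
  - task 5 (Implement): parent_id=1 -> Optimize
  - task 6 (Migrate): parent_id=5 -> Implement
  - task 7 (Research): parent_id=6 -> Migrate

SQL:
SELECT a.name AS item, b.name AS parent
FROM tasks a
LEFT JOIN tasks b ON a.parent_id = b.id

Result:
item      | parent   
----------+----------
Optimize  | NULL     
Setup     | Optimize 
Plan      | NULL     
Review    | Plan     
Implement | Optimize 
Migrate   | Implement
Research  | Migrate  


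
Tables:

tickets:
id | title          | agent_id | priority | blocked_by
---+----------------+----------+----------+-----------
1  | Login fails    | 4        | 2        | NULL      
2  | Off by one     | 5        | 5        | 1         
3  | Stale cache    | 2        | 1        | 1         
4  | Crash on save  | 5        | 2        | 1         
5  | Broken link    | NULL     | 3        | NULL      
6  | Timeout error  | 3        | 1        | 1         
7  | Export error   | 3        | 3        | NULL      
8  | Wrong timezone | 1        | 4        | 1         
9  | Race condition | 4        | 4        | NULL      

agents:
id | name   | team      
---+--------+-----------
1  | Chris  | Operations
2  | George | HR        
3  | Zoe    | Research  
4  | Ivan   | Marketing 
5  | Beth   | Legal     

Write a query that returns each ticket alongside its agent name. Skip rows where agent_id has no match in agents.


INNER JOIN keeps only tickets rows whose agent_id matches an id in agents. Walk through each ticket:
  - ticket 1 (Login fails): agent_id=4 -> matches Ivan
  - ticket 2 (Off by one): agent_id=5 -> matches Beth
  - ticket 3 (Stale cache): agent_id=2 -> matches George
  - ticket 4 (Crash on save): agent_id=5 -> matches Beth
  - ticket 5 (Broken link): agent_id=NULL, no match -> dropped
  - ticket 6 (Timeout error): agent_id=3 -> matches Zoe
  - ticket 7 (Export error): agent_id=3 -> matches Zoe
  - ticket 8 (Wrong timezone): agent_id=1 -> matches Chris
  - ticket 9 (Race condition): agent_id=4 -> matches Ivan
So 1 of 9 rows is dropped.

SQL:
SELECT a.title, b.name AS agent
FROM tickets a
INNER JOIN agents b ON a.agent_id = b.id

Result:
title          | agent 
---------------+-------
Login fails    | Ivan  
Off by one     | Beth  
Stale cache    | George
Crash on save  | Beth  
Timeout error  | Zoe   
Export error   | Zoe   
Wrong timezone | Chris 
Race condition | Ivan  


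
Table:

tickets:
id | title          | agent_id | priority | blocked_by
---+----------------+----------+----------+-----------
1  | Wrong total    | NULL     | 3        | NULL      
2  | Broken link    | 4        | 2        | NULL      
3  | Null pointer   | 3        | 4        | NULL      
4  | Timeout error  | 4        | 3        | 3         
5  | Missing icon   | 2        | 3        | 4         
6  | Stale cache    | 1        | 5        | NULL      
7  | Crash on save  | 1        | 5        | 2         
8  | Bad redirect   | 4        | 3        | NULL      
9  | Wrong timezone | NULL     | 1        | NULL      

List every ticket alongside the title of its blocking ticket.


This is a self-join: tickets is joined to a second copy of itself, matching each row's blocked_by to another row's id. Use LEFT JOIN so rows with blocked_by=NULL are kept.
  - ticket 1 (Wrong total): blocked_by=NULL -> NULL
  - ticket 2 (Broken link): blocked_by=NULL -> NULL
  - ticket 3 (Null pointer): blocked_by=NULL -> NULL
  - ticket 4 (Timeout error): blocked_by=3 -> Null pointer
  - ticket 5 (Missing icon): blocked_by=4 -> Timeout error
  - ticket 6 (Stale cache): blocked_by=NULL -> NULL
  - ticket 7 (Crash on save): blocked_by=2 -> Broken link
  - ticket 8 (Bad redirect): blocked_by=NULL -> NULL
  - ticket 9 (Wrong timezone): blocked_by=NULL -> NULL

SQL:
SELECT a.title AS item, b.title AS blocked_by
FROM tickets a
LEFT JOIN tickets b ON a.blocked_by = b.id

Result:
item           | blocked_by   
---------------+--------------
Wrong total    | NULL         
Broken link    | NULL         
Null pointer   | NULL         
Timeout error  | Null pointer 
Missing icon   | Timeout error
Stale cache    | NULL         
Crash on save  | Broken link  
Bad redirect   | NULL         
Wrong timezone | NULL         


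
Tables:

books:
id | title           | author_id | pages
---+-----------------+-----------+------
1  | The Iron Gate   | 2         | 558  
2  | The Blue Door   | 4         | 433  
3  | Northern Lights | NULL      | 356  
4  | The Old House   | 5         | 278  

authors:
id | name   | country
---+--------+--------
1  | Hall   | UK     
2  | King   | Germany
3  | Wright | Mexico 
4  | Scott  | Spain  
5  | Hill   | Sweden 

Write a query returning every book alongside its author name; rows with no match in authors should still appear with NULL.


LEFT JOIN keeps every row from books (the left table); where author_id has no match in authors, the author columns become NULL. Walk through each book:
  - book 1 (The Iron Gate): author_id=2 -> matches King
  - book 2 (The Blue Door): author_id=4 -> matches Scott
  - book 3 (Northern Lights): author_id=NULL, no match -> kept with NULL
  - book 4 (The Old House): author_id=5 -> matches Hill
All 4 rows appear; 1 has NULL author.

SQL:
SELECT a.title, b.name AS author
FROM books a
LEFT JOIN authors b ON a.author_id = b.id

Result:
title           | author
----------------+-------
The Iron Gate   | King  
The Blue Door   | Scott 
Northern Lights | NULL  
The Old House   | Hill  


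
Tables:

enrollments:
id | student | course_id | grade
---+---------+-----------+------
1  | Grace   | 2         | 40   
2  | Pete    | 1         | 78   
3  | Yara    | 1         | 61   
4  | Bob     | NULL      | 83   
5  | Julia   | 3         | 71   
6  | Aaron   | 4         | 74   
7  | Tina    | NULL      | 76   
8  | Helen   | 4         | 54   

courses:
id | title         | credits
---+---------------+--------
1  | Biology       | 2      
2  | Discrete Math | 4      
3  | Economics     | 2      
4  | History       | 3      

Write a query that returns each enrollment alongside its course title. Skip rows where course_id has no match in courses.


INNER JOIN keeps only enrollments rows whose course_id matches an id in courses. Walk through each enrollment:
  - enrollment 1 (Grace): course_id=2 -> matches Discrete Math
  - enrollment 2 (Pete): course_id=1 -> matches Biology
  - enrollment 3 (Yara): course_id=1 -> matches Biology
  - enrollment 4 (Bob): course_id=NULL, no match -> dropped
  - enrollment 5 (Julia): course_id=3 -> matches Economics
  - enrollment 6 (Aaron): course_id=4 -> matches History
  - enrollment 7 (Tina): course_id=NULL, no match -> dropped
  - enrollment 8 (Helen): course_id=4 -> matches History
So 2 of 8 rows are dropped.

SQL:
SELECT a.student, b.title AS course
FROM enrollments a
INNER JOIN courses b ON a.course_id = b.id

Result:
student | course       
--------+--------------
Grace   | Discrete Math
Pete    | Biology      
Yara    | Biology      
Julia   | Economics    
Aaron   | History      
Helen   | History      


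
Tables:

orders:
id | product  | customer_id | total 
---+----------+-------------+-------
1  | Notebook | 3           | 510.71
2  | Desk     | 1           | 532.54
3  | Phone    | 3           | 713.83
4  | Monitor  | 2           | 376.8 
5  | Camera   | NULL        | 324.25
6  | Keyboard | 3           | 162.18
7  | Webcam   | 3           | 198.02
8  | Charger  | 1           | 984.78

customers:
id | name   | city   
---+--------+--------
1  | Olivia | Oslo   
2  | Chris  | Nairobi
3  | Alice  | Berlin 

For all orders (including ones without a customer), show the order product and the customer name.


LEFT JOIN keeps every row from orders (the left table); where customer_id has no match in customers, the customer columns become NULL. Walk through each order:
  - order 1 (Notebook): customer_id=3 -> matches Alice
  - order 2 (Desk): customer_id=1 -> matches Olivia
  - order 3 (Phone): customer_id=3 -> matches Alice
  - order 4 (Monitor): customer_id=2 -> matches Chris
  - order 5 (Camera): customer_id=NULL, no match -> kept with NULL
  - order 6 (Keyboard): customer_id=3 -> matches Alice
  - order 7 (Webcam): customer_id=3 -> matches Alice
  - order 8 (Charger): customer_id=1 -> matches Olivia
All 8 rows appear; 1 has NULL customer.

SQL:
SELECT a.product, b.name AS customer
FROM orders a
LEFT JOIN customers b ON a.customer_id = b.id

Result:
product  | customer
---------+---------
Notebook | Alice   
Desk     | Olivia  
Phone    | Alice   
Monitor  | Chris   
Camera   | NULL    
Keyboard | Alice   
Webcam   | Alice   
Charger  | Olivia  


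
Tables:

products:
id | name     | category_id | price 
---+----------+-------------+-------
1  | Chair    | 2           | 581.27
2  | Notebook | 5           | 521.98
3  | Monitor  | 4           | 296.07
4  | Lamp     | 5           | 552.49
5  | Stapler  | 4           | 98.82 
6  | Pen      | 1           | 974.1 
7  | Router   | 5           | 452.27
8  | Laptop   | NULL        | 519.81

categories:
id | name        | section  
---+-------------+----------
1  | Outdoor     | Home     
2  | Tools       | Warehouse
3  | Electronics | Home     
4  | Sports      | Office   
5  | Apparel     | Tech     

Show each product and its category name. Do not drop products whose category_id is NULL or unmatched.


LEFT JOIN keeps every row from products (the left table); where category_id has no match in categories, the category columns become NULL. Walk through each product:
  - product 1 (Chair): category_id=2 -> matches Tools
  - product 2 (Notebook): category_id=5 -> matches Apparel
  - product 3 (Monitor): category_id=4 -> matches Sports
  - product 4 (Lamp): category_id=5 -> matches Apparel
  - product 5 (Stapler): category_id=4 -> matches Sports
  - product 6 (Pen): category_id=1 -> matches Outdoor
  - product 7 (Router): category_id=5 -> matches Apparel
  - product 8 (Laptop): category_id=NULL, no match -> kept with NULL
All 8 rows appear; 1 has NULL category.

SQL:
SELECT a.name, b.name AS category
FROM products a
LEFT JOIN categories b ON a.category_id = b.id

Result:
name     | category
---------+---------
Chair    | Tools   
Notebook | Apparel 
Monitor  | Sports  
Lamp     | Apparel 
Stapler  | Sports  
Pen      | Outdoor 
Router   | Apparel 
Laptop   | NULL    


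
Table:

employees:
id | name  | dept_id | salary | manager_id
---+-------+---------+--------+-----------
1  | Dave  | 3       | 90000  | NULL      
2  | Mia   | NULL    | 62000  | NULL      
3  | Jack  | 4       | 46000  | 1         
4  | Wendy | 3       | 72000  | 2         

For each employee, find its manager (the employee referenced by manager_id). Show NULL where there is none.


This is a self-join: employees is joined to a second copy of itself, matching each row's manager_id to another row's id. Use LEFT JOIN so rows with manager_id=NULL are kept.
  - employee 1 (Dave): manager_id=NULL -> NULL
  - employee 2 (Mia): manager_id=NULL -> NULL
  - employee 3 (Jack): manager_id=1 -> Dave
  - employee 4 (Wendy): manager_id=2 -> Mia

SQL:
SELECT a.name AS item, b.name AS manager
FROM employees a
LEFT JOIN employees b ON a.manager_id = b.id

Result:
item  | manager
------+--------
Dave  | NULL   
Mia   | NULL   
Jack  | Dave   
Wendy | Mia    


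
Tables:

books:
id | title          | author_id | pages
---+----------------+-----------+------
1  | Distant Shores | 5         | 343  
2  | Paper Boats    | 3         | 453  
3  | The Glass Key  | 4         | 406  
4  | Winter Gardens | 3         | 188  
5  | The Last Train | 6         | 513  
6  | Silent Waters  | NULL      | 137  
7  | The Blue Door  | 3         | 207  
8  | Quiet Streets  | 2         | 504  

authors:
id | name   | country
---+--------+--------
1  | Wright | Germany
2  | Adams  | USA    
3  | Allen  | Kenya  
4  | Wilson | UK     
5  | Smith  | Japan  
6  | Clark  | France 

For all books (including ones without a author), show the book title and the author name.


LEFT JOIN keeps every row from books (the left table); where author_id has no match in authors, the author columns become NULL. Walk through each book:
  - book 1 (Distant Shores): author_id=5 -> matches Smith
  - book 2 (Paper Boats): author_id=3 -> matches Allen
  - book 3 (The Glass Key): author_id=4 -> matches Wilson
  - book 4 (Winter Gardens): author_id=3 -> matches Allen
  - book 5 (The Last Train): author_id=6 -> matches Clark
  - book 6 (Silent Waters): author_id=NULL, no match -> kept with NULL
  - book 7 (The Blue Door): author_id=3 -> matches Allen
  - book 8 (Quiet Streets): author_id=2 -> matches Adams
All 8 rows appear; 1 has NULL author.

SQL:
SELECT a.title, b.name AS author
FROM books a
LEFT JOIN authors b ON a.author_id = b.id

Result:
title          | author
---------------+-------
Distant Shores | Smith 
Paper Boats    | Allen 
The Glass Key  | Wilson
Winter Gardens | Allen 
The Last Train | Clark 
Silent Waters  | NULL  
The Blue Door  | Allen 
Quiet Streets  | Adams 


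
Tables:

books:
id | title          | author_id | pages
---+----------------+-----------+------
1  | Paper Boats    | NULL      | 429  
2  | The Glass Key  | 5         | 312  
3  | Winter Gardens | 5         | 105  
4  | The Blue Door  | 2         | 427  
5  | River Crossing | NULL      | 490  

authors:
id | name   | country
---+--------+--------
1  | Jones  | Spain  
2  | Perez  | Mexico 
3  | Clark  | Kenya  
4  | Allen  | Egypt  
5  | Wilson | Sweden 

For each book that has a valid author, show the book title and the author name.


INNER JOIN keeps only books rows whose author_id matches an id in authors. Walk through each book:
  - book 1 (Paper Boats): author_id=NULL, no match -> dropped
  - book 2 (The Glass Key): author_id=5 -> matches Wilson
  - book 3 (Winter Gardens): author_id=5 -> matches Wilson
  - book 4 (The Blue Door): author_id=2 -> matches Perez
  - book 5 (River Crossing): author_id=NULL, no match -> dropped
So 2 of 5 rows are dropped.

SQL:
SELECT a.title, b.name AS author
FROM books a
INNER JOIN authors b ON a.author_id = b.id

Result:
title          | author
---------------+-------
The Glass Key  | Wilson
Winter Gardens | Wilson
The Blue Door  | Perez 


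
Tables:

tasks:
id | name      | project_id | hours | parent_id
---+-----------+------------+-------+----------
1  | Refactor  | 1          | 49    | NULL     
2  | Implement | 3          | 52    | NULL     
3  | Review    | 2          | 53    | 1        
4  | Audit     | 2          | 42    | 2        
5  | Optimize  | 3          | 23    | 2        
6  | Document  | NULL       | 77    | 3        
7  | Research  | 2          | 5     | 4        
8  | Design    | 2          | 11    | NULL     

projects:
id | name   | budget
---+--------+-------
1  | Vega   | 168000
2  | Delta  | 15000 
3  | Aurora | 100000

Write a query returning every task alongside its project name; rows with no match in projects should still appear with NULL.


LEFT JOIN keeps every row from tasks (the left table); where project_id has no match in projects, the project columns become NULL. Walk through each task:
  - task 1 (Refactor): project_id=1 -> matches Vega
  - task 2 (Implement): project_id=3 -> matches Aurora
  - task 3 (Review): project_id=2 -> matches Delta
  - task 4 (Audit): project_id=2 -> matches Delta
  - task 5 (Optimize): project_id=3 -> matches Aurora
  - task 6 (Document): project_id=NULL, no match -> kept with NULL
  - task 7 (Research): project_id=2 -> matches Delta
  - task 8 (Design): project_id=2 -> matches Delta
All 8 rows appear; 1 has NULL project.

SQL:
SELECT a.name, b.name AS project
FROM tasks a
LEFT JOIN projects b ON a.project_id = b.id

Result:
name      | project
----------+--------
Refactor  | Vega   
Implement | Aurora 
Review    | Delta  
Audit     | Delta  
Optimize  | Aurora 
Document  | NULL   
Research  | Delta  
Design    | Delta  


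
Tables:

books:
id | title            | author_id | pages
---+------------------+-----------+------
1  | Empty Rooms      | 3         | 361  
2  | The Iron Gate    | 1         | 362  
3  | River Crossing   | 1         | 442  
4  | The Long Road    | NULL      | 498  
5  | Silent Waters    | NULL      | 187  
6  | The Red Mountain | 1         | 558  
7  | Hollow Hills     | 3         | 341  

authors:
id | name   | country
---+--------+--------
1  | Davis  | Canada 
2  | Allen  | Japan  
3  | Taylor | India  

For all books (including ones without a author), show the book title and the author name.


LEFT JOIN keeps every row from books (the left table); where author_id has no match in authors, the author columns become NULL. Walk through each book:
  - book 1 (Empty Rooms): author_id=3 -> matches Taylor
  - book 2 (The Iron Gate): author_id=1 -> matches Davis
  - book 3 (River Crossing): author_id=1 -> matches Davis
  - book 4 (The Long Road): author_id=NULL, no match -> kept with NULL
  - book 5 (Silent Waters): author_id=NULL, no match -> kept with NULL
  - book 6 (The Red Mountain): author_id=1 -> matches Davis
  - book 7 (Hollow Hills): author_id=3 -> matches Taylor
All 7 rows appear; 2 have NULL author.

SQL:
SELECT a.title, b.name AS author
FROM books a
LEFT JOIN authors b ON a.author_id = b.id

Result:
title            | author
-----------------+-------
Empty Rooms      | Taylor
The Iron Gate    | Davis 
River Crossing   | Davis 
The Long Road    | NULL  
Silent Waters    | NULL  
The Red Mountain | Davis 
Hollow Hills     | Taylor


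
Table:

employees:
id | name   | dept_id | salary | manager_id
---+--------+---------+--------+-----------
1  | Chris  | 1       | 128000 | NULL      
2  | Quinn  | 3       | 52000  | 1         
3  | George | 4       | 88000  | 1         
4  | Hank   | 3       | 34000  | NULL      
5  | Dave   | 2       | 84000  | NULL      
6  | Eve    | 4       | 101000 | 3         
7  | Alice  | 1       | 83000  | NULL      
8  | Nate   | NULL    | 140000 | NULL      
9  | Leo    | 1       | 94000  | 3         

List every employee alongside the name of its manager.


This is a self-join: employees is joined to a second copy of itself, matching each row's manager_id to another row's id. Use LEFT JOIN so rows with manager_id=NULL are kept.
  - employee 1 (Chris): manager_id=NULL -> NULL
  - employee 2 (Quinn): manager_id=1 -> Chris
  - employee 3 (George): manager_id=1 -> Chris
  - employee 4 (Hank): manager_id=NULL -> NULL
  - employee 5 (Dave): manager_id=NULL -> NULL
  - employee 6 (Eve): manager_id=3 -> George
  - employee 7 (Alice): manager_id=NULL -> NULL
  - employee 8 (Nate): manager_id=NULL -> NULL
  - employee 9 (Leo): manager_id=3 -> George

SQL:
SELECT a.name AS item, b.name AS manager
FROM employees a
LEFT JOIN employees b ON a.manager_id = b.id

Result:
item   | manager
-------+--------
Chris  | NULL   
Quinn  | Chris  
George | Chris  
Hank   | NULL   
Dave   | NULL   
Eve    | George 
Alice  | NULL   
Nate   | NULL   
Leo    | George 


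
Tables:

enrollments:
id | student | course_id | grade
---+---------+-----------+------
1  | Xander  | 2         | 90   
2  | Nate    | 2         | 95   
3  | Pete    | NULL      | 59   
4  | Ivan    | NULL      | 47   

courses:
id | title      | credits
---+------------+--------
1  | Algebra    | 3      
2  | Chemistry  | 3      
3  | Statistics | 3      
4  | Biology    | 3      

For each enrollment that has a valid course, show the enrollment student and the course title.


INNER JOIN keeps only enrollments rows whose course_id matches an id in courses. Walk through each enrollment:
  - enrollment 1 (Xander): course_id=2 -> matches Chemistry
  - enrollment 2 (Nate): course_id=2 -> matches Chemistry
  - enrollment 3 (Pete): course_id=NULL, no match -> dropped
  - enrollment 4 (Ivan): course_id=NULL, no match -> dropped
So 2 of 4 rows are dropped.

SQL:
SELECT a.student, b.title AS course
FROM enrollments a
INNER JOIN courses b ON a.course_id = b.id

Result:
student | course   
--------+----------
Xander  | Chemistry
Nate    | Chemistry


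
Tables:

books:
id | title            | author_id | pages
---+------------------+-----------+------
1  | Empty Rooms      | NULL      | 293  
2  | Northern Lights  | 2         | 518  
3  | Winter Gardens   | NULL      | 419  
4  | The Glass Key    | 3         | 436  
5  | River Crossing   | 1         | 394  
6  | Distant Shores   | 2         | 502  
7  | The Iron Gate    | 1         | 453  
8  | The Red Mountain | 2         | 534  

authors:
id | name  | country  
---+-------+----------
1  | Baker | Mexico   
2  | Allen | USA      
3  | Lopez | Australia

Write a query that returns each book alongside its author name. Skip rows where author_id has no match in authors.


INNER JOIN keeps only books rows whose author_id matches an id in authors. Walk through each book:
  - book 1 (Empty Rooms): author_id=NULL, no match -> dropped
  - book 2 (Northern Lights): author_id=2 -> matches Allen
  - book 3 (Winter Gardens): author_id=NULL, no match -> dropped
  - book 4 (The Glass Key): author_id=3 -> matches Lopez
  - book 5 (River Crossing): author_id=1 -> matches Baker
  - book 6 (Distant Shores): author_id=2 -> matches Allen
  - book 7 (The Iron Gate): author_id=1 -> matches Baker
  - book 8 (The Red Mountain): author_id=2 -> matches Allen
So 2 of 8 rows are dropped.

SQL:
SELECT a.title, b.name AS author
FROM books a
INNER JOIN authors b ON a.author_id = b.id

Result:
title            | author
-----------------+-------
Northern Lights  | Allen 
The Glass Key    | Lopez 
River Crossing   | Baker 
Distant Shores   | Allen 
The Iron Gate    | Baker 
The Red Mountain | Allen 


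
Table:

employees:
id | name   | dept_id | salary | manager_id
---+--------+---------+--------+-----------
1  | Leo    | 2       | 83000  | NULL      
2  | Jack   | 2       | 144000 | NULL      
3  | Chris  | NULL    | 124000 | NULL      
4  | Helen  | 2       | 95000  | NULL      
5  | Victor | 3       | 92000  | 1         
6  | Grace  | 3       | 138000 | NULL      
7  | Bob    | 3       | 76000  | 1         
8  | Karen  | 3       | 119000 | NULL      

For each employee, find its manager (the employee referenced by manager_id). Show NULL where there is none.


This is a self-join: employees is joined to a second copy of itself, matching each row's manager_id to another row's id. Use LEFT JOIN so rows with manager_id=NULL are kept.
  - employee 1 (Leo): manager_id=NULL -> NULL
  - employee 2 (Jack): manager_id=NULL -> NULL
  - employee 3 (Chris): manager_id=NULL -> NULL
  - employee 4 (Helen): manager_id=NULL -> NULL
  - employee 5 (Victor): manager_id=1 -> Leo
  - employee 6 (Grace): manager_id=NULL -> NULL
  - employee 7 (Bob): manager_id=1 -> Leo
  - employee 8 (Karen): manager_id=NULL -> NULL

SQL:
SELECT a.name AS item, b.name AS manager
FROM employees a
LEFT JOIN employees b ON a.manager_id = b.id

Result:
item   | manager
-------+--------
Leo    | NULL   
Jack   | NULL   
Chris  | NULL   
Helen  | NULL   
Victor | Leo    
Grace  | NULL   
Bob    | Leo    
Karen  | NULL   


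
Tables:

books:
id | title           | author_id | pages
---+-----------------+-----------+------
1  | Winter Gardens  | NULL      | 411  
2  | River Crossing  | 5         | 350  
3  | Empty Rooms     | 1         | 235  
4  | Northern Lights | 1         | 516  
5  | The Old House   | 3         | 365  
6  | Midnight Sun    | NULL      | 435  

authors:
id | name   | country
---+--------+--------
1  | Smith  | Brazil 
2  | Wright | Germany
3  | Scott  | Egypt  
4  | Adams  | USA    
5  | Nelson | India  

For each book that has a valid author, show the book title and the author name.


INNER JOIN keeps only books rows whose author_id matches an id in authors. Walk through each book:
  - book 1 (Winter Gardens): author_id=NULL, no match -> dropped
  - book 2 (River Crossing): author_id=5 -> matches Nelson
  - book 3 (Empty Rooms): author_id=1 -> matches Smith
  - book 4 (Northern Lights): author_id=1 -> matches Smith
  - book 5 (The Old House): author_id=3 -> matches Scott
  - book 6 (Midnight Sun): author_id=NULL, no match -> dropped
So 2 of 6 rows are dropped.

SQL:
SELECT a.title, b.name AS author
FROM books a
INNER JOIN authors b ON a.author_id = b.id

Result:
title           | author
----------------+-------
River Crossing  | Nelson
Empty Rooms     | Smith 
Northern Lights | Smith 
The Old House   | Scott 
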